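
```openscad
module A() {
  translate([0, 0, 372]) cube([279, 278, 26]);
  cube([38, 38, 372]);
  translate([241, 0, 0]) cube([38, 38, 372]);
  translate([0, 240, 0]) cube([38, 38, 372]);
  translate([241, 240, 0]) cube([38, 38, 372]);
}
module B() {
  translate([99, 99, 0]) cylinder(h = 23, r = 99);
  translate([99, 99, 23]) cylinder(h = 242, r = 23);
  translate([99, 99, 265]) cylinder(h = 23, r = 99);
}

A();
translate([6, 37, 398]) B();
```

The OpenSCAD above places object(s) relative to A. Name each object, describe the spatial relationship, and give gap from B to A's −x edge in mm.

A is a stool. B is a spool. The spool is on top of the stool. The gap from the spool to the stool's −x edge is 6 mm.

The spool's min-x is at 6; the stool's min-x is 0; gap = 6 mm.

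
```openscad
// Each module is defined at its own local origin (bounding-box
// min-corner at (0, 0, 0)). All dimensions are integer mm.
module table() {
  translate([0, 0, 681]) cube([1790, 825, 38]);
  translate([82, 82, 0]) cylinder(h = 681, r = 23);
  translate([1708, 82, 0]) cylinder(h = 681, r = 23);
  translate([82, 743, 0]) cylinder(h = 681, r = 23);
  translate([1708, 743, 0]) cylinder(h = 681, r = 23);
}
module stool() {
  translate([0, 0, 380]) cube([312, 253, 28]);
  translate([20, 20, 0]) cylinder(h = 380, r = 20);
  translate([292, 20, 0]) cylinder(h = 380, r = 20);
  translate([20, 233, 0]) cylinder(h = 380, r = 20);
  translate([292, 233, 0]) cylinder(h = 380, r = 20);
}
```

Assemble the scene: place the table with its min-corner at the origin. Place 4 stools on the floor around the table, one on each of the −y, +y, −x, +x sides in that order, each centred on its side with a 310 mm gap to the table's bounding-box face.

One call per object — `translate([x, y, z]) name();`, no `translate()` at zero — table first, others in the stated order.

table();
translate([739, -563, 0]) stool();
translate([739, 1135, 0]) stool();
translate([-622, 286, 0]) stool();
translate([2100, 286, 0]) stool();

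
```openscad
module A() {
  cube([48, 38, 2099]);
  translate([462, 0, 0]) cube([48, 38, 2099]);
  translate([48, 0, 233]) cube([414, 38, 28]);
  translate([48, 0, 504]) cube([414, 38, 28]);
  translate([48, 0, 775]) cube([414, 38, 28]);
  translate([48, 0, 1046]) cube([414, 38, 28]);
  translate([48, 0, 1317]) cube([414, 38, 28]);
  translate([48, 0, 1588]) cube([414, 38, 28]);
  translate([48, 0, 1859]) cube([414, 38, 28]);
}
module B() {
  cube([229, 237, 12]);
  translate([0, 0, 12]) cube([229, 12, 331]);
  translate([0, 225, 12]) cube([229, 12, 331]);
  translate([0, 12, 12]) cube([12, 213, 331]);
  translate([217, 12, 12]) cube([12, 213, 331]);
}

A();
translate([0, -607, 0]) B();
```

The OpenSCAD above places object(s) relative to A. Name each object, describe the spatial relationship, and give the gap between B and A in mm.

A is a ladder. B is an open box. The open box is on the floor beside the ladder on its −y side. The gap between the open box and the ladder is 370 mm.

The open box's nearest face is 370 mm from the ladder's −y face.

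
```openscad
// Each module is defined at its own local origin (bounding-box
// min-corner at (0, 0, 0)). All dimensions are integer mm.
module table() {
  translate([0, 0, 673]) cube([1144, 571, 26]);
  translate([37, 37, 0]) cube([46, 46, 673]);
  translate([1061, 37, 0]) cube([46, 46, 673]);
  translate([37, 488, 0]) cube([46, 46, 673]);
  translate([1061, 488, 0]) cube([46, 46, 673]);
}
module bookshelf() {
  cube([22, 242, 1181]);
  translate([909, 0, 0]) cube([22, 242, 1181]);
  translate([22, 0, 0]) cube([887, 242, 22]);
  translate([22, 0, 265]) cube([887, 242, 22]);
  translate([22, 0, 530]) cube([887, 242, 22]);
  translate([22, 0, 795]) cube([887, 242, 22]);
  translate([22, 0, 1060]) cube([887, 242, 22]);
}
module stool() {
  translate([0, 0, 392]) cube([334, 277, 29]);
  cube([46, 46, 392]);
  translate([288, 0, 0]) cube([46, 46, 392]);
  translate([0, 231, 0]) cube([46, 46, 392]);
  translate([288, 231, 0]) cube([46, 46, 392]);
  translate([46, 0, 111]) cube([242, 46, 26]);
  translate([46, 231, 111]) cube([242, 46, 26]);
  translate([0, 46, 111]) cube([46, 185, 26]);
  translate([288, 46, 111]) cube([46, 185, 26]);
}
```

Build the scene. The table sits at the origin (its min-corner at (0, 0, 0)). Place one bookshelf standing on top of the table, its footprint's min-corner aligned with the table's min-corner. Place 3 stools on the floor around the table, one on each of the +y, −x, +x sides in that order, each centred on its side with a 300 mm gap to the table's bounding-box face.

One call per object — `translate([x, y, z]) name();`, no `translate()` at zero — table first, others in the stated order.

table();
translate([0, 0, 699]) bookshelf();
translate([405, 871, 0]) stool();
translate([-634, 147, 0]) stool();
translate([1444, 147, 0]) stool();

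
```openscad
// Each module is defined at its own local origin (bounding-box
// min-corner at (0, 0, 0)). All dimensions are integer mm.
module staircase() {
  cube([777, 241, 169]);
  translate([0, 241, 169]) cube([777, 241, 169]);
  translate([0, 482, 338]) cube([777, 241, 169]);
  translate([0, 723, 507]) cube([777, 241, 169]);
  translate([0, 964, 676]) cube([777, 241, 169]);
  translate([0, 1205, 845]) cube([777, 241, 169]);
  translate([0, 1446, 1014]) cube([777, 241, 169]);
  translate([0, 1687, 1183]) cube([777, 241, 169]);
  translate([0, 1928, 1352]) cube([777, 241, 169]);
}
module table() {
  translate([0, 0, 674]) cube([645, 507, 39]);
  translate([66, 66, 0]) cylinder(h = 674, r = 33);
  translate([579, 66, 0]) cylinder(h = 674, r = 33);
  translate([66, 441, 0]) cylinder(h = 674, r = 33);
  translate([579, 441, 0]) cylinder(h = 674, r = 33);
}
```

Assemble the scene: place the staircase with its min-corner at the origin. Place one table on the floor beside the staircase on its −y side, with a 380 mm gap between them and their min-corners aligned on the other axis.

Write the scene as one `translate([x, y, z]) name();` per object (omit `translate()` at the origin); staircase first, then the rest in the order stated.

staircase();
translate([0, -887, 0]) table();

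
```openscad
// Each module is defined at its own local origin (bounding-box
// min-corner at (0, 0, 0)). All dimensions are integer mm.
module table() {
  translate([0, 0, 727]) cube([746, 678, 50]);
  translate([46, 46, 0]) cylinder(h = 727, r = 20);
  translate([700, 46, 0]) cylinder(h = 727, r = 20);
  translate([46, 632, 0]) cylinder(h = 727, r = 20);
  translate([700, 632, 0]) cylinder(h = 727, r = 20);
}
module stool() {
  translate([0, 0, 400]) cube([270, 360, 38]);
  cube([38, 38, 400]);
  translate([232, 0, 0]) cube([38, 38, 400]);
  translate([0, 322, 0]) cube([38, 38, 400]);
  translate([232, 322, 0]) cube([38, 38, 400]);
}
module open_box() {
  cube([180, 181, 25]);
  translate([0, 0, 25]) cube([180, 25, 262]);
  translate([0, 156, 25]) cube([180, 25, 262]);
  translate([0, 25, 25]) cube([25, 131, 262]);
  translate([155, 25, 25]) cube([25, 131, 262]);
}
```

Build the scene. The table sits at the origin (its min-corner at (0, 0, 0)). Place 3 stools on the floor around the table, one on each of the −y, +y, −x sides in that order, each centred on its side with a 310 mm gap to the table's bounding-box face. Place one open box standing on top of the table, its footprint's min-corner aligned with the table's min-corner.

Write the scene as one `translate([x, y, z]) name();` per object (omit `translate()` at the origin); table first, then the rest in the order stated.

table();
translate([238, -670, 0]) stool();
translate([238, 988, 0]) stool();
translate([-580, 159, 0]) stool();
translate([0, 0, 777]) open_box();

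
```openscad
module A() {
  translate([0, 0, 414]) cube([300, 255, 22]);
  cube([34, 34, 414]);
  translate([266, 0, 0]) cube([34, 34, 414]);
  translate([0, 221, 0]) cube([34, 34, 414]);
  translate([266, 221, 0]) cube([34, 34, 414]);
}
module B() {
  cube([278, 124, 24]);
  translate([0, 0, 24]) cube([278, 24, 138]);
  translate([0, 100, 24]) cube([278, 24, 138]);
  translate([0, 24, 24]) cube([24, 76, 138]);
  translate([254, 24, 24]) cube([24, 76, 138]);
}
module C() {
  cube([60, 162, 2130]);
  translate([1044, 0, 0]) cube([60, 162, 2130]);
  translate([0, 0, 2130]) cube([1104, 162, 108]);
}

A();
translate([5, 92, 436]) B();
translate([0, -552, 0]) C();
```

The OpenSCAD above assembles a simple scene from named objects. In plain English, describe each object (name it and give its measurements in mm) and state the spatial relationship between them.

A is a simple wooden stool: a rectangular seat 300 mm (x) by 255 mm (y), 22 mm thick, top face at z = 436 mm, on four square legs, each 34×34 mm in cross-section. The legs rest on z = 0, each flush with a corner of the seat.

B is an open-topped rectangular box: outside dimensions 278×124×162 mm, with a uniform wall and base thickness of 24 mm. The base is a full 278×124 slab on the floor; four walls sit on top of the base. The front and back walls (the −y and +y sides) span the full width; the two side walls fit between them.

C is a door frame. The clear opening is 984 mm wide and 2130 mm high. Two 60 mm wide jambs, 162 mm deep, stand either side of the opening from the floor to the top of the opening. A 108 mm thick head sits across the top of both jambs, spanning the full outside width of the frame.

The open box is on top of the stool. The door frame is on the floor beside the stool on its −y side.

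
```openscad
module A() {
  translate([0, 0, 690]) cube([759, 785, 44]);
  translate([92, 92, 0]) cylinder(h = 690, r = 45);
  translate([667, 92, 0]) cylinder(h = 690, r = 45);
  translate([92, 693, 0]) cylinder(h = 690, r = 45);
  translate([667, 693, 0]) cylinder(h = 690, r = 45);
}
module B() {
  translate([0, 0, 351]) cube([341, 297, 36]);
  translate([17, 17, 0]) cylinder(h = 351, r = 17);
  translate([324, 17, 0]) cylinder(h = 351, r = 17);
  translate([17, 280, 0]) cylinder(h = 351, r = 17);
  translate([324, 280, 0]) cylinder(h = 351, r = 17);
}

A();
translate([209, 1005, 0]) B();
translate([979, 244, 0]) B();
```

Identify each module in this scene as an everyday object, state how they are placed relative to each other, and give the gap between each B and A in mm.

Each stool's nearest face is 220 mm from the table's bounding box.

A is a table. B is a stool. Two stools sit around the table at the +y, +x sides. The gap between each stool and the table is 220 mm.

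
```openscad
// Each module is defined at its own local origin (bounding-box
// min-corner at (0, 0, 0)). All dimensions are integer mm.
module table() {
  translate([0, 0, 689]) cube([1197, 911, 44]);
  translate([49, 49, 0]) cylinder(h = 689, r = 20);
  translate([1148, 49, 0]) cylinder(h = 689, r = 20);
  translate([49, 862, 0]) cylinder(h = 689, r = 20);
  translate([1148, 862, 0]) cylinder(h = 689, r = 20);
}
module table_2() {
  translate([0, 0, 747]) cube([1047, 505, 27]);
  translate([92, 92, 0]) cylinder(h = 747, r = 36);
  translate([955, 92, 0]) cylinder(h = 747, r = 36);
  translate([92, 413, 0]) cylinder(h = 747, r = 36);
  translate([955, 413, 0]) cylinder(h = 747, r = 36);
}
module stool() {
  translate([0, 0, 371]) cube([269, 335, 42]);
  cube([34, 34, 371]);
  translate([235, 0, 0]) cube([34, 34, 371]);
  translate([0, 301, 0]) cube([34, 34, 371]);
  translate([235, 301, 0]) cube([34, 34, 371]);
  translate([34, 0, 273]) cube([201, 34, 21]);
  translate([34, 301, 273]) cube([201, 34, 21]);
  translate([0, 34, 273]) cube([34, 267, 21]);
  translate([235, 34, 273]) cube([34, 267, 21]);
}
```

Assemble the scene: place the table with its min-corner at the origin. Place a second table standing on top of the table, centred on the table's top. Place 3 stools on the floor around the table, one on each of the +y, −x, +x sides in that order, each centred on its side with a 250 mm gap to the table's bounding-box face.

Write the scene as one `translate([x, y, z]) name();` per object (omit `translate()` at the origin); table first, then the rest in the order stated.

table();
translate([75, 203, 733]) table_2();
translate([464, 1161, 0]) stool();
translate([-519, 288, 0]) stool();
translate([1447, 288, 0]) stool();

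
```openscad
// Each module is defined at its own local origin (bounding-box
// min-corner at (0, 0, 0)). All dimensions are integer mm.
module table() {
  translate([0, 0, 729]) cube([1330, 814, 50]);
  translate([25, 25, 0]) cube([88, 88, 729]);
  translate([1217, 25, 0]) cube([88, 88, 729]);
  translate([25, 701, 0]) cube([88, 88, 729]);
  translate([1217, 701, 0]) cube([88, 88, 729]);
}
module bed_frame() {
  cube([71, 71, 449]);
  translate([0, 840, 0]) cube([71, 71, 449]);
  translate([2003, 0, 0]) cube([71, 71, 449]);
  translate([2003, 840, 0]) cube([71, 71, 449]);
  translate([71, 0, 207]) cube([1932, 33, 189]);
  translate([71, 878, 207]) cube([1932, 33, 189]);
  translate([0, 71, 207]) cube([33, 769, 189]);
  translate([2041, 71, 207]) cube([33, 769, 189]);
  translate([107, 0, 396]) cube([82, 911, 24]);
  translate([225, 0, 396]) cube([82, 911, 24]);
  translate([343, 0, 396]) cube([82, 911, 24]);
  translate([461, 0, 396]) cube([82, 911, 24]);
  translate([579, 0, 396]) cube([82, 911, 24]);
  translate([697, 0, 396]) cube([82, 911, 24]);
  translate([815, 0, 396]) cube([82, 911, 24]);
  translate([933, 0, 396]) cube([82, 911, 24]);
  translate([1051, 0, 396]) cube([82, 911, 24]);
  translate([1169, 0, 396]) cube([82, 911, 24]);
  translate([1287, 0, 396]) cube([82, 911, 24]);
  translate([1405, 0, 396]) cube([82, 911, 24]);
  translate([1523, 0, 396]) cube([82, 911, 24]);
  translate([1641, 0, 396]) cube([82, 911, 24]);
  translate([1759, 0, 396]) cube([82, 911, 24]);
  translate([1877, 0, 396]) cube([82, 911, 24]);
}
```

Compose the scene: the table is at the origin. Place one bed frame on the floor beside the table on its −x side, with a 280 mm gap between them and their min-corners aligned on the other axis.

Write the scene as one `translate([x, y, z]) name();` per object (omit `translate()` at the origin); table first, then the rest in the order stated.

table();
translate([-2354, 0, 0]) bed_frame();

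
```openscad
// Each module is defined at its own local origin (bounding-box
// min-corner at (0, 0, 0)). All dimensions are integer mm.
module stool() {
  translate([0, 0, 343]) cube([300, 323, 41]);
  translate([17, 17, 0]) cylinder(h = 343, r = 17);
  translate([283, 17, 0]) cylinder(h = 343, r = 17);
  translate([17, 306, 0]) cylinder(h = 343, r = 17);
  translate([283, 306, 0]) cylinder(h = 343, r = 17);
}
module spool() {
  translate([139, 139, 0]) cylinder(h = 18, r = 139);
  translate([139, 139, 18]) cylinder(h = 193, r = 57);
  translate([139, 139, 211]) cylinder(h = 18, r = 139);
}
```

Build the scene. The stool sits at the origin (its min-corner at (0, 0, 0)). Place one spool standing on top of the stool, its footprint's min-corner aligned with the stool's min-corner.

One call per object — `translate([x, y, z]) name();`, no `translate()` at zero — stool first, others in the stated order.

stool();
translate([0, 0, 384]) spool();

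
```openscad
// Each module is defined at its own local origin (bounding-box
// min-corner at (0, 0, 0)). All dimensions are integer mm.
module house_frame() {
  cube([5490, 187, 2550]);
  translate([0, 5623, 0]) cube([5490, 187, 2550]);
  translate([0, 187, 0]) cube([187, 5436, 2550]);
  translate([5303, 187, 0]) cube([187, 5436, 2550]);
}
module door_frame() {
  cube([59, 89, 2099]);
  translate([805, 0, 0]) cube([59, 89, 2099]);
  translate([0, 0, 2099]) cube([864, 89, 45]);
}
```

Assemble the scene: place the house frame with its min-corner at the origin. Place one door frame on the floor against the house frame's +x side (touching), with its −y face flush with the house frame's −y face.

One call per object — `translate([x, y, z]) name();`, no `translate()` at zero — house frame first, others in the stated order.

house_frame();
translate([5490, 0, 0]) door_frame();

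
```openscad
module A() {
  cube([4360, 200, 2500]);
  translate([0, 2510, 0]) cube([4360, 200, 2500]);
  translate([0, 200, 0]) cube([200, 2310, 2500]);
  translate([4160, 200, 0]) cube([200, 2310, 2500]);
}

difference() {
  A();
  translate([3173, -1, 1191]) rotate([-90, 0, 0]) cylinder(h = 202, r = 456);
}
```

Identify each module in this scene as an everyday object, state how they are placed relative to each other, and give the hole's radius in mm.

The subtracted cylinder has r = 456 mm.

A is a house frame. The house frame has a circular hole through its front wall. The hole's radius is 456 mm.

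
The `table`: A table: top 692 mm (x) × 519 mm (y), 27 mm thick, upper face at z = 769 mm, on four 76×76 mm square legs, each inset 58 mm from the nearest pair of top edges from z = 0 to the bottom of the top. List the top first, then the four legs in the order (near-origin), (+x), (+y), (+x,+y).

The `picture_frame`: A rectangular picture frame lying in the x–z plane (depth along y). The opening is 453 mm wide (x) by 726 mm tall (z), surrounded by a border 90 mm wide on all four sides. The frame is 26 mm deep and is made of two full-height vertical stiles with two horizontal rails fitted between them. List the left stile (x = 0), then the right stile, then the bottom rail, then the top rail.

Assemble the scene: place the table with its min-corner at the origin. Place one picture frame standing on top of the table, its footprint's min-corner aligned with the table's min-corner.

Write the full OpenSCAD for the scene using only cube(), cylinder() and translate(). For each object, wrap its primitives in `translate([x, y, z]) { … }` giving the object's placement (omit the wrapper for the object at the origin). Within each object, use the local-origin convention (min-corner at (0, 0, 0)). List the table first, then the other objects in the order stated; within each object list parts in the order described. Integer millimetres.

translate([0, 0, 742]) cube([692, 519, 27]);
translate([58, 58, 0]) cube([76, 76, 742]);
translate([558, 58, 0]) cube([76, 76, 742]);
translate([58, 385, 0]) cube([76, 76, 742]);
translate([558, 385, 0]) cube([76, 76, 742]);
translate([0, 0, 769]) {
  cube([90, 26, 906]);
  translate([543, 0, 0]) cube([90, 26, 906]);
  translate([90, 0, 0]) cube([453, 26, 90]);
  translate([90, 0, 816]) cube([453, 26, 90]);
}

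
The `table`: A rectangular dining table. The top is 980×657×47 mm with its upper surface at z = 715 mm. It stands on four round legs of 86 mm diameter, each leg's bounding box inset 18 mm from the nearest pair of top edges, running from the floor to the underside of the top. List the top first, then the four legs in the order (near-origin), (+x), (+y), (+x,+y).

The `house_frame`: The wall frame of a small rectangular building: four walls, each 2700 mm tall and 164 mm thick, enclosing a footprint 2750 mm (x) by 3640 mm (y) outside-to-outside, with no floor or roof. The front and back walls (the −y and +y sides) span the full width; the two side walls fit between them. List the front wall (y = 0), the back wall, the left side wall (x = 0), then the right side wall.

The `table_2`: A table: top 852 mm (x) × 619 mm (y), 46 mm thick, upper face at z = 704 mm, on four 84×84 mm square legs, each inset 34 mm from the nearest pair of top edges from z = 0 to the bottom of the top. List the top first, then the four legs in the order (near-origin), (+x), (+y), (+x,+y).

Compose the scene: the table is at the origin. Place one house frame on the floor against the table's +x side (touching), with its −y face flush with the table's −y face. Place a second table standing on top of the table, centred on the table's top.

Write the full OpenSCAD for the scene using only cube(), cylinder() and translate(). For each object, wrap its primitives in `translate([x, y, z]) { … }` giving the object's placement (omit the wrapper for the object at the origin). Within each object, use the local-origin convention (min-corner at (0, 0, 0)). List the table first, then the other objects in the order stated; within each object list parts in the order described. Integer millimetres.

translate([0, 0, 668]) cube([980, 657, 47]);
translate([61, 61, 0]) cylinder(h = 668, r = 43);
translate([919, 61, 0]) cylinder(h = 668, r = 43);
translate([61, 596, 0]) cylinder(h = 668, r = 43);
translate([919, 596, 0]) cylinder(h = 668, r = 43);
translate([980, 0, 0]) {
  cube([2750, 164, 2700]);
  translate([0, 3476, 0]) cube([2750, 164, 2700]);
  translate([0, 164, 0]) cube([164, 3312, 2700]);
  translate([2586, 164, 0]) cube([164, 3312, 2700]);
}
translate([64, 19, 715]) {
  translate([0, 0, 658]) cube([852, 619, 46]);
  translate([34, 34, 0]) cube([84, 84, 658]);
  translate([734, 34, 0]) cube([84, 84, 658]);
  translate([34, 501, 0]) cube([84, 84, 658]);
  translate([734, 501, 0]) cube([84, 84, 658]);
}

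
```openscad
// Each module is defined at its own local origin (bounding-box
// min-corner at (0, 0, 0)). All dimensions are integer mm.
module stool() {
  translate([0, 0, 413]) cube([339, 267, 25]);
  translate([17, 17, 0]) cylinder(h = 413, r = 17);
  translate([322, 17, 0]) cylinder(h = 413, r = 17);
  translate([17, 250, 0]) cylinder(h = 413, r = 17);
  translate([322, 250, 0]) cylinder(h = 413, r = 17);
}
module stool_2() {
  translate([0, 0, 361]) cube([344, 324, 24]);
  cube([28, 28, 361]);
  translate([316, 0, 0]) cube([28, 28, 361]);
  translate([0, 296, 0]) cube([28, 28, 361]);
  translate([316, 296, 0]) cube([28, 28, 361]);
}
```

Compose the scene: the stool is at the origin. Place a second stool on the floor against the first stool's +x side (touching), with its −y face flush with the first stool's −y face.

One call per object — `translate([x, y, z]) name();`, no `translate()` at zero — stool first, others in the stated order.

stool();
translate([339, 0, 0]) stool_2();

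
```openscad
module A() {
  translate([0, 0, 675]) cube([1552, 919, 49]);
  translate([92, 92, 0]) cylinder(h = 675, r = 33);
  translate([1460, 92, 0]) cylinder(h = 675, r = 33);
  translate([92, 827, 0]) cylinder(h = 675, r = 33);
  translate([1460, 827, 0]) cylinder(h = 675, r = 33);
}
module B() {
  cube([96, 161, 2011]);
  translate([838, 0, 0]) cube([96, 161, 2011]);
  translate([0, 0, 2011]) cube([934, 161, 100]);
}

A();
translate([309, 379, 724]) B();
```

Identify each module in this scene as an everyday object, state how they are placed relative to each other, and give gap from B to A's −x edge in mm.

The door frame's min-x is at 309; the table's min-x is 0; gap = 309 mm.

A is a table. B is a door frame. The door frame is on top of the table, centred. The gap from the door frame to the table's −x edge is 309 mm.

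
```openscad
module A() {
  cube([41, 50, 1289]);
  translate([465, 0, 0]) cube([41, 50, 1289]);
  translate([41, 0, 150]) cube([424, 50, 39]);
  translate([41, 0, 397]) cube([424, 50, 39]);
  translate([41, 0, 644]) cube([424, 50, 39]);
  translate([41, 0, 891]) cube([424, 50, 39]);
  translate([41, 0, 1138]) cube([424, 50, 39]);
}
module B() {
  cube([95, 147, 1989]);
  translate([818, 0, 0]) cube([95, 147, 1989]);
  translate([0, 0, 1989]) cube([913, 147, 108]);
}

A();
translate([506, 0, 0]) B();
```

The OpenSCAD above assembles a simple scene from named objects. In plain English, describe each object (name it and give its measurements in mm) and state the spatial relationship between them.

A is a wooden ladder with two side rails of 41×50 mm section and 1289 mm height, set 506 mm apart overall. Between them run 5 rectangular rungs (50 mm deep, 39 mm thick), front faces flush with the rails' −y face. The bottom of the first rung is 150 mm above the floor and each subsequent rung is 247 mm higher than the one below.

B is a rectangular door frame: two vertical jambs of 95×147 mm section, 1989 mm tall, with a clear opening 723 mm wide between their inner faces. A header 108 mm tall and 147 mm deep lies on top of the jambs and spans the full outside width.

The door frame is against the ladder's +x side, with their −y faces flush.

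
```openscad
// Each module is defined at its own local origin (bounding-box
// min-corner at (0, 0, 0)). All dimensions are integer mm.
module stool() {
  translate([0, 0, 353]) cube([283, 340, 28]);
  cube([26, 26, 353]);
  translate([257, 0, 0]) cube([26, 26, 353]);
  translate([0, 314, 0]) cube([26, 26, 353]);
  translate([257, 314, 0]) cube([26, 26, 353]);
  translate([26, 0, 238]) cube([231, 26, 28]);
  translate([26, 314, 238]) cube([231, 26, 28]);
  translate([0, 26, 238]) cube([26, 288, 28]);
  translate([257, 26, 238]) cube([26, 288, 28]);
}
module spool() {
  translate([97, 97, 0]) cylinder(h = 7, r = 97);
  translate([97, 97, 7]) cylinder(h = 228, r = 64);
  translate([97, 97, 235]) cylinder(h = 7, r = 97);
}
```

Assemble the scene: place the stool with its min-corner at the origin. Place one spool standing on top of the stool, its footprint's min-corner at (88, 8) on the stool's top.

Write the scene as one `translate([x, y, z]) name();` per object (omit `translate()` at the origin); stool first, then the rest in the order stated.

stool();
translate([88, 8, 381]) spool();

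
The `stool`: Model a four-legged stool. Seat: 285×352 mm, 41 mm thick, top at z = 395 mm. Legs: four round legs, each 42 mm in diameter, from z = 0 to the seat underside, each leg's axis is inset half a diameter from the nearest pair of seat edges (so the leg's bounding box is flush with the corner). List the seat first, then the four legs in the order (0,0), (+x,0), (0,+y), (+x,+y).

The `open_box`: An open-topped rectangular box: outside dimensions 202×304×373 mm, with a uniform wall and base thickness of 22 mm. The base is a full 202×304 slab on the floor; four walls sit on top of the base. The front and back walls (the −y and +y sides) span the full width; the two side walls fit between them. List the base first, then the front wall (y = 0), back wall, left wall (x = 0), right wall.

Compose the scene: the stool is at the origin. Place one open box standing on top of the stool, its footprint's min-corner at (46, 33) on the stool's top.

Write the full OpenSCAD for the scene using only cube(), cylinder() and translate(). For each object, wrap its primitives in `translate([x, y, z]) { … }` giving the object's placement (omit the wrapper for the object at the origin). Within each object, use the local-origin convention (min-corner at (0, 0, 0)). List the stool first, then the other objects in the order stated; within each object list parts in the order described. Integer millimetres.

translate([0, 0, 354]) cube([285, 352, 41]);
translate([21, 21, 0]) cylinder(h = 354, r = 21);
translate([264, 21, 0]) cylinder(h = 354, r = 21);
translate([21, 331, 0]) cylinder(h = 354, r = 21);
translate([264, 331, 0]) cylinder(h = 354, r = 21);
translate([46, 33, 395]) {
  cube([202, 304, 22]);
  translate([0, 0, 22]) cube([202, 22, 351]);
  translate([0, 282, 22]) cube([202, 22, 351]);
  translate([0, 22, 22]) cube([22, 260, 351]);
  translate([180, 22, 22]) cube([22, 260, 351]);
}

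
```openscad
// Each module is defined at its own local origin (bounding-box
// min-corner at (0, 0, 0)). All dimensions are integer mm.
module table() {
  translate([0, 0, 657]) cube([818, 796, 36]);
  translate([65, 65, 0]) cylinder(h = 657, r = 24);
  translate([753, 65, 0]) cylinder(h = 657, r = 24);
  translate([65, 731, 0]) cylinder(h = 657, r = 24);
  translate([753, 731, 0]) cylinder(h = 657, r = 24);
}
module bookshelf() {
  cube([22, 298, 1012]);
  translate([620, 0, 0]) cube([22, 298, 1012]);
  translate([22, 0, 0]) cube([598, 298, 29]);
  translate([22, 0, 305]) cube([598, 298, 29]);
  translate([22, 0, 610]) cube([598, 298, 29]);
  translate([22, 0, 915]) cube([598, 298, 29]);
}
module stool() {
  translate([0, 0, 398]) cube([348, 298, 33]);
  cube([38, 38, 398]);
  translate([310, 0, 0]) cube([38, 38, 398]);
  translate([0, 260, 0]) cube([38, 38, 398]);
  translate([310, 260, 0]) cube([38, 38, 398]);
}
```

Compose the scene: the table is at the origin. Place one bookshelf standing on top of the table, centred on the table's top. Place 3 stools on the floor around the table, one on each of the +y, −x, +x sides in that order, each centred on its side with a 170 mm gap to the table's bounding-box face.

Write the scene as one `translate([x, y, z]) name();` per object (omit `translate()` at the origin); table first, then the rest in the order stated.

table();
translate([88, 249, 693]) bookshelf();
translate([235, 966, 0]) stool();
translate([-518, 249, 0]) stool();
translate([988, 249, 0]) stool();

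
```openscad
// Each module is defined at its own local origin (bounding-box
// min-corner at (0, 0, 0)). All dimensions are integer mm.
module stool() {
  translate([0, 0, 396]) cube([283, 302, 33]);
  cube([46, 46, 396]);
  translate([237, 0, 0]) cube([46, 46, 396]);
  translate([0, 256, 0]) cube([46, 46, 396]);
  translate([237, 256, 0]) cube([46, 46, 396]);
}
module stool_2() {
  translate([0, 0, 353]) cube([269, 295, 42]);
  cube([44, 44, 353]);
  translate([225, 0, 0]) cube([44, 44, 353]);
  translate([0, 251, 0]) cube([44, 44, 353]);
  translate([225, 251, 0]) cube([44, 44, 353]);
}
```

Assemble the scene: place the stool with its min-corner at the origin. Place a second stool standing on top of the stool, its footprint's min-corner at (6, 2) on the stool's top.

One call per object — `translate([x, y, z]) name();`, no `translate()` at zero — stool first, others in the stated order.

stool();
translate([6, 2, 429]) stool_2();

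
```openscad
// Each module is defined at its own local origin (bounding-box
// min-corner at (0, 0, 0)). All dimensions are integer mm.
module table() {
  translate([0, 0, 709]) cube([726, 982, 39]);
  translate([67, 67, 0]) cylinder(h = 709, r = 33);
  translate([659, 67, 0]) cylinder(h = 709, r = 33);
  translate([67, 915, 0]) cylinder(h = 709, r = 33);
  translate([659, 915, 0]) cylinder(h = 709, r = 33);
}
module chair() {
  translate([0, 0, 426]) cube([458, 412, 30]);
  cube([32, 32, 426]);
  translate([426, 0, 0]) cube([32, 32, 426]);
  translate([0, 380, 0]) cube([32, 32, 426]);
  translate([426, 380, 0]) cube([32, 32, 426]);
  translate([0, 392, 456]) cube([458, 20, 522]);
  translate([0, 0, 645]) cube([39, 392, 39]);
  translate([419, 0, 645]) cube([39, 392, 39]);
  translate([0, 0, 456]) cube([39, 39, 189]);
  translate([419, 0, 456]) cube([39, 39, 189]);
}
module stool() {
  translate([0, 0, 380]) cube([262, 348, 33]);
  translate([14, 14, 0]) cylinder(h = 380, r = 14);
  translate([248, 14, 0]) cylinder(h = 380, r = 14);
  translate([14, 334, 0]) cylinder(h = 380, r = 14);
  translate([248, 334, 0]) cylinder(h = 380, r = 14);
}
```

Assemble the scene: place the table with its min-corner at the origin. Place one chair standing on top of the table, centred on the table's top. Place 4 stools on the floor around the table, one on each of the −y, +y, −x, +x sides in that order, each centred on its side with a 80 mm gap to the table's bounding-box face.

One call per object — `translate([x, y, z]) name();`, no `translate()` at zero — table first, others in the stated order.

table();
translate([134, 285, 748]) chair();
translate([232, -428, 0]) stool();
translate([232, 1062, 0]) stool();
translate([-342, 317, 0]) stool();
translate([806, 317, 0]) stool();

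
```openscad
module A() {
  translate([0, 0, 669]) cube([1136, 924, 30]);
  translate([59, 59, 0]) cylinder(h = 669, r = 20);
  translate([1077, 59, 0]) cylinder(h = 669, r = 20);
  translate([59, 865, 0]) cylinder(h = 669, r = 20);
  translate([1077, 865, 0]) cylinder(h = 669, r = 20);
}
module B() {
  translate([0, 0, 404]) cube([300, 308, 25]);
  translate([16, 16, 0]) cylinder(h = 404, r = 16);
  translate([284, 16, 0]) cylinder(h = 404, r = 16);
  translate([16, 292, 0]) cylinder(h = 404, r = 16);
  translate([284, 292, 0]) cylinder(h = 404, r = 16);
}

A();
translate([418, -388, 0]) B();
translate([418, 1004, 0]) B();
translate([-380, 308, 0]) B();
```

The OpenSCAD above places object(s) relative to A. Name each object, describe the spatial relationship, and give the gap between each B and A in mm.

A is a table. B is a stool. Three stools sit around the table at the −y, +y, −x sides. The gap between each stool and the table is 80 mm.

Each stool's nearest face is 80 mm from the table's bounding box.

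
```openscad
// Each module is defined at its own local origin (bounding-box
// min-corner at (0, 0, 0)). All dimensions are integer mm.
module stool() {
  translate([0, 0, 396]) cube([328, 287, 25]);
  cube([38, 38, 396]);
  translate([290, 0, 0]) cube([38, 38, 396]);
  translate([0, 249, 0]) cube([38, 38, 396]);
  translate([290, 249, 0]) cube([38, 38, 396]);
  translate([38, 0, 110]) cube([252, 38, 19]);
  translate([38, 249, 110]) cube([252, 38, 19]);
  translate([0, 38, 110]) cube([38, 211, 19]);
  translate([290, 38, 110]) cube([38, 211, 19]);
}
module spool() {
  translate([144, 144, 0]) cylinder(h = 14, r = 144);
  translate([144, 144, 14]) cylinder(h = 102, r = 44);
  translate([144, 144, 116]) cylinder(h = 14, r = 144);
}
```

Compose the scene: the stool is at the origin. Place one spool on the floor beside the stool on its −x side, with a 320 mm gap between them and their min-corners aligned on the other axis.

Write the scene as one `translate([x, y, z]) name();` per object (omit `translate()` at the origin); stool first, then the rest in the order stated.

stool();
translate([-608, 0, 0]) spool();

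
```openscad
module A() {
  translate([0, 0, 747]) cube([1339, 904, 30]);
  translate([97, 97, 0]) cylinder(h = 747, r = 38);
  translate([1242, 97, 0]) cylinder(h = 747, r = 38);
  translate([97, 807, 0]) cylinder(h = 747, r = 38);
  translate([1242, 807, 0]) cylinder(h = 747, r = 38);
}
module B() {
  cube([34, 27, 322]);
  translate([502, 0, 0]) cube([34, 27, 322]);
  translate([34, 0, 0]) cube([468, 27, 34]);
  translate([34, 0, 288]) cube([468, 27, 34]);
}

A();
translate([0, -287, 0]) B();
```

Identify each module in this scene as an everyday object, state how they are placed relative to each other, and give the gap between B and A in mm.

The picture frame's nearest face is 260 mm from the table's −y face.

A is a table. B is a picture frame. The picture frame is on the floor beside the table on its −y side. The gap between the picture frame and the table is 260 mm.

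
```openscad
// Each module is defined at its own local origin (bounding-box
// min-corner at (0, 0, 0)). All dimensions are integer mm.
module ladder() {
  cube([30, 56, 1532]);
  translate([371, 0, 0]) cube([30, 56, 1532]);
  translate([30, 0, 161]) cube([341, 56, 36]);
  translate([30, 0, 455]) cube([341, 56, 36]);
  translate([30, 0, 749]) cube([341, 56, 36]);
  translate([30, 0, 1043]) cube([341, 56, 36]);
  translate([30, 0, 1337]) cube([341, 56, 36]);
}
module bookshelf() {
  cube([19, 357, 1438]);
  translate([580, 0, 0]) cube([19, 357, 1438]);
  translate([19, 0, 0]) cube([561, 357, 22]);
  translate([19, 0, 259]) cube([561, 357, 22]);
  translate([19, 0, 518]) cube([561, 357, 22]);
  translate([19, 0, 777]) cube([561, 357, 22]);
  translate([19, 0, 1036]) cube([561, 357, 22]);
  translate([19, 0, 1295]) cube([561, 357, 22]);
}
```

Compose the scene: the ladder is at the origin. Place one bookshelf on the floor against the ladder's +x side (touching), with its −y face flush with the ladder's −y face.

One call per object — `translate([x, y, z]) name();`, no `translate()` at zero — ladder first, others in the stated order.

ladder();
translate([401, 0, 0]) bookshelf();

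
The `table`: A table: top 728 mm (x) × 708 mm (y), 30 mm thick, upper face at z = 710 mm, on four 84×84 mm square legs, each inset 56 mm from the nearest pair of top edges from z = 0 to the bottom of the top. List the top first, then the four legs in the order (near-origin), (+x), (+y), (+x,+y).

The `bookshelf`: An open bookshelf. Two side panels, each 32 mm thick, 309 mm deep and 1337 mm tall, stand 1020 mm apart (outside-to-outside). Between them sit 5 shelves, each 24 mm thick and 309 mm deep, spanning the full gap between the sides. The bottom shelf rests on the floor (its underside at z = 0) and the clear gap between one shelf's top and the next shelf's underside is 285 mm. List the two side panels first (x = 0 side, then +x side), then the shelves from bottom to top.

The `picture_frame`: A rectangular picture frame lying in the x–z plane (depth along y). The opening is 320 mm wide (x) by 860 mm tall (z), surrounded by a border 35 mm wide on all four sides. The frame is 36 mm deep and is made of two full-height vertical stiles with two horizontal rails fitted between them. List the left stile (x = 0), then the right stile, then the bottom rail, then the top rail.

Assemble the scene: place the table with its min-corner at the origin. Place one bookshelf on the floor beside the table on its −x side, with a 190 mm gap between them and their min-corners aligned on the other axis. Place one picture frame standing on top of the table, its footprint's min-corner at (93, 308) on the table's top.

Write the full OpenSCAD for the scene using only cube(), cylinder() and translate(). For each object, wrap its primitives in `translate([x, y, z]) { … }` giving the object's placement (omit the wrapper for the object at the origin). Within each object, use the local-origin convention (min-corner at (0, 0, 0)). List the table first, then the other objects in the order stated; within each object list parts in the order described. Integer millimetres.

translate([0, 0, 680]) cube([728, 708, 30]);
translate([56, 56, 0]) cube([84, 84, 680]);
translate([588, 56, 0]) cube([84, 84, 680]);
translate([56, 568, 0]) cube([84, 84, 680]);
translate([588, 568, 0]) cube([84, 84, 680]);
translate([-1210, 0, 0]) {
  cube([32, 309, 1337]);
  translate([988, 0, 0]) cube([32, 309, 1337]);
  translate([32, 0, 0]) cube([956, 309, 24]);
  translate([32, 0, 309]) cube([956, 309, 24]);
  translate([32, 0, 618]) cube([956, 309, 24]);
  translate([32, 0, 927]) cube([956, 309, 24]);
  translate([32, 0, 1236]) cube([956, 309, 24]);
}
translate([93, 308, 710]) {
  cube([35, 36, 930]);
  translate([355, 0, 0]) cube([35, 36, 930]);
  translate([35, 0, 0]) cube([320, 36, 35]);
  translate([35, 0, 895]) cube([320, 36, 35]);
}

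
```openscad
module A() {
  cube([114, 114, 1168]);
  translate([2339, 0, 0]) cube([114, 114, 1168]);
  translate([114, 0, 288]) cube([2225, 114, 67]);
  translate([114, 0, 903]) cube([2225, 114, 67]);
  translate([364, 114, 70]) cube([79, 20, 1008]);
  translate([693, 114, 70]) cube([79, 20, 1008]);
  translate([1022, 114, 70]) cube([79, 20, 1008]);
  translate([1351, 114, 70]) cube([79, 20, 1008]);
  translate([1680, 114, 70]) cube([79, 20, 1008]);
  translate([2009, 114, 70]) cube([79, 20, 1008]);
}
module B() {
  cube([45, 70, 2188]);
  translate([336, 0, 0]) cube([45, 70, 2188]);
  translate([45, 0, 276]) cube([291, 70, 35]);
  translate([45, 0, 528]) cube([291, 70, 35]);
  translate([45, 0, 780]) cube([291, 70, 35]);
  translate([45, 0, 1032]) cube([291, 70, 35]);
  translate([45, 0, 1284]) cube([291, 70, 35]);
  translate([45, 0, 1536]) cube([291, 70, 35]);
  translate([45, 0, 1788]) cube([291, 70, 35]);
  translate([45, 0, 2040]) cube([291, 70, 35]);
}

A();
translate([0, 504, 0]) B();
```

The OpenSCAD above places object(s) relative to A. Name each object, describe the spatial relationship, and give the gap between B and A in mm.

The ladder's nearest face is 370 mm from the fence section's +y face.

A is a fence section. B is a ladder. The ladder is on the floor beside the fence section on its +y side. The gap between the ladder and the fence section is 370 mm.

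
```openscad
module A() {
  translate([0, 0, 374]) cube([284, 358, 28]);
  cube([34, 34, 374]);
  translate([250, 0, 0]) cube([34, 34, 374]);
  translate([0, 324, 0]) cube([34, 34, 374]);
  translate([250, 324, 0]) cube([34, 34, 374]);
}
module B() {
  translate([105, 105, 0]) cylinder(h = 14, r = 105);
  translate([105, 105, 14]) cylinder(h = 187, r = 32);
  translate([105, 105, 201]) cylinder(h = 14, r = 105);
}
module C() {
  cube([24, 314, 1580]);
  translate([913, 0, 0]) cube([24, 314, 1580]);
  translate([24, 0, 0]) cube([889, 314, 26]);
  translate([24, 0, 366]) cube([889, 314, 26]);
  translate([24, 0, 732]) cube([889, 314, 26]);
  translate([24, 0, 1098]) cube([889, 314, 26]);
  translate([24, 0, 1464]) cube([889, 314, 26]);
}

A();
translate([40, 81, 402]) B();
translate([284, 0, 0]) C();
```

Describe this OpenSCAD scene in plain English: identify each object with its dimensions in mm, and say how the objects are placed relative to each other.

A is a four-legged stool. The seat is a 284×358×28 mm slab whose top surface is at z = 402 mm; four square legs, each 34×34 mm in cross-section, run from the floor (z = 0) to the underside of the seat, each flush with a corner of the seat.

B is a spool: two coaxial disc flanges of radius 105 mm and thickness 14 mm, joined by a core cylinder of radius 32 mm and height 187 mm. The lower flange rests on z = 0 and the three cylinders share a vertical axis.

C is a bookshelf 937 mm wide overall, 314 mm deep and 1580 mm tall. The two sides are 24 mm thick vertical panels. 5 horizontal shelves of 26 mm thickness span between the inner faces of the sides; the lowest shelf sits on the floor and shelves are stacked with a clear vertical gap of 340 mm between each pair.

The spool is on top of the stool. The bookshelf is against the stool's +x side, with their −y faces flush.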